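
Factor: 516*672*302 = 2^8 * 3^2 * 7^1*43^1*151^1 = 104719104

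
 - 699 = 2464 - 3163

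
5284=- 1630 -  - 6914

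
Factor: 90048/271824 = 2^2*67^1*809^(-1) = 268/809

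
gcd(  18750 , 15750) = 750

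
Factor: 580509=3^2*  53^1*1217^1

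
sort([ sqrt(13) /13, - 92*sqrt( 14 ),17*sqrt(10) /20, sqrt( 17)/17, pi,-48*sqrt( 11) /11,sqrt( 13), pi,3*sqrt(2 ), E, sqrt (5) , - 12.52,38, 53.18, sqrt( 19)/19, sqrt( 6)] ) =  [ - 92*sqrt(14 ),  -  48*sqrt( 11)/11, - 12.52, sqrt( 19 ) /19,sqrt( 17)/17, sqrt( 13)/13, sqrt( 5 ), sqrt( 6) , 17*sqrt( 10)/20,E, pi, pi,sqrt( 13),3*sqrt ( 2), 38 , 53.18 ] 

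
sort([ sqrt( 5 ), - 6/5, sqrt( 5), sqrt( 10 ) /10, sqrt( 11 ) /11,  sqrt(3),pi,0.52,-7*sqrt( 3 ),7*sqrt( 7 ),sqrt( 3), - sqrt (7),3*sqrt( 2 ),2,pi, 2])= [-7*sqrt( 3 ),-sqrt( 7), - 6/5,sqrt( 11 )/11,sqrt ( 10 )/10,0.52, sqrt ( 3),sqrt( 3),2,2, sqrt(5)  ,  sqrt( 5),pi,pi,3*sqrt (2 ),7*sqrt(7)] 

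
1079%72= 71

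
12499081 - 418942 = 12080139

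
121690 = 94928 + 26762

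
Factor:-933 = -3^1*311^1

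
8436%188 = 164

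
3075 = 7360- 4285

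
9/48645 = 1/5405 = 0.00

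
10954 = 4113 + 6841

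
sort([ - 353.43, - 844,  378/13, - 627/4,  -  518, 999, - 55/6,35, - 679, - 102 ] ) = [ - 844, - 679,-518, -353.43, - 627/4,  -  102, - 55/6 , 378/13,35, 999]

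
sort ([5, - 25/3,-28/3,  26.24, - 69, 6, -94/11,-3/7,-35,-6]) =[ - 69, - 35, -28/3 , - 94/11,  -  25/3, - 6, - 3/7,5,  6,  26.24 ] 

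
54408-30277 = 24131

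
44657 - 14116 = 30541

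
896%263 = 107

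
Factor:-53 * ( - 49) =7^2*53^1  =  2597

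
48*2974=142752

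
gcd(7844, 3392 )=212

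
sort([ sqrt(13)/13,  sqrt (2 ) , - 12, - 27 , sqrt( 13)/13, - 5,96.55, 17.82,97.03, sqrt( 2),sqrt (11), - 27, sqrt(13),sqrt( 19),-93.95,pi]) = [ - 93.95, - 27, - 27,  -  12, - 5, sqrt(13)/13 , sqrt( 13) /13, sqrt( 2 ),sqrt( 2),pi,sqrt( 11),sqrt(13), sqrt(19),17.82, 96.55,97.03]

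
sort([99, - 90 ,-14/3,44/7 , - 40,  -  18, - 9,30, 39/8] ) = [  -  90, - 40, - 18,-9,-14/3, 39/8, 44/7, 30 , 99]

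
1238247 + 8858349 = 10096596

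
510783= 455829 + 54954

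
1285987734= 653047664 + 632940070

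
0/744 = 0= 0.00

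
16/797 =16/797 = 0.02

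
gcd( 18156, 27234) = 9078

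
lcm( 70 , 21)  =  210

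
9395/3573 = 9395/3573= 2.63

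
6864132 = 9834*698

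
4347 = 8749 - 4402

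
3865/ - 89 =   -  44 + 51/89 = -43.43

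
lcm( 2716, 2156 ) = 209132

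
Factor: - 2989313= -71^2 * 593^1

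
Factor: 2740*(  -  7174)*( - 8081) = 158846277560 = 2^3*5^1*17^1 *137^1*211^1 * 8081^1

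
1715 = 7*245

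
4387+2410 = 6797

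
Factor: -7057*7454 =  - 52602878 = -2^1*3727^1*7057^1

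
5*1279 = 6395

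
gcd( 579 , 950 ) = 1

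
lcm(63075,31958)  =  2396850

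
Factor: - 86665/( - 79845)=17333/15969  =  3^( - 1 )*5323^ ( - 1 )* 17333^1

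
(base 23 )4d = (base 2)1101001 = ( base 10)105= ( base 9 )126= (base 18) 5f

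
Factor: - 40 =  - 2^3  *  5^1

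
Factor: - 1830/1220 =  - 3/2 = - 2^(- 1)*3^1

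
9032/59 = 153 + 5/59=153.08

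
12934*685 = 8859790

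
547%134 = 11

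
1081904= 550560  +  531344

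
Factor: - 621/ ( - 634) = 2^(-1)*3^3*23^1*317^(  -  1)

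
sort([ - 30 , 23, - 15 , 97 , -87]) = [ - 87, - 30,-15,23, 97 ]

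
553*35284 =19512052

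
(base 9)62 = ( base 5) 211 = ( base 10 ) 56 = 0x38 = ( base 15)3B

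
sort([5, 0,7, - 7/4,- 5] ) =[  -  5, - 7/4, 0, 5, 7] 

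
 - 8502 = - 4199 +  - 4303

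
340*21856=7431040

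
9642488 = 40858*236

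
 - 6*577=  -  3462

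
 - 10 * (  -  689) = 6890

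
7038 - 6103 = 935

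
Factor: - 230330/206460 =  - 2^(- 1 ) * 3^( - 2)*37^( - 1)*743^1= - 743/666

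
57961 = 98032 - 40071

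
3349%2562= 787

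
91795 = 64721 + 27074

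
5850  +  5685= 11535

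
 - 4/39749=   -  1 + 39745/39749 = - 0.00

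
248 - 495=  - 247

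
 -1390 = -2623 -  - 1233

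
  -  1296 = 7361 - 8657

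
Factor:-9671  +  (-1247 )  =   - 10918 = - 2^1*53^1 * 103^1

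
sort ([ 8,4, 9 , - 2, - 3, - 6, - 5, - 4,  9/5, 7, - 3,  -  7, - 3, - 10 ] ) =[ - 10, - 7, - 6, - 5, - 4,-3, - 3, - 3, - 2,9/5, 4 , 7 , 8,9 ] 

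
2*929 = 1858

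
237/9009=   79/3003 = 0.03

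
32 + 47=79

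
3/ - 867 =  - 1/289 = -0.00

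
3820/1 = 3820 = 3820.00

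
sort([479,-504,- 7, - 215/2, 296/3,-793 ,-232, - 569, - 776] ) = [ - 793,-776, - 569, - 504, - 232, - 215/2 , - 7,296/3,  479]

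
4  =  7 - 3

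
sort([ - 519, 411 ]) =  [ - 519,411]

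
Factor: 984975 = 3^1 * 5^2*23^1*571^1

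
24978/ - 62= - 403 + 4/31 = - 402.87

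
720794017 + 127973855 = 848767872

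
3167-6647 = -3480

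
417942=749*558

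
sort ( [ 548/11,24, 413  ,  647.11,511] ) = [ 24,548/11,  413,511,647.11 ]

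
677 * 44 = 29788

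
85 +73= 158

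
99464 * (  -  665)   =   - 66143560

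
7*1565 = 10955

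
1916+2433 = 4349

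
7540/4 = 1885 = 1885.00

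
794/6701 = 794/6701 =0.12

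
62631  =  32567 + 30064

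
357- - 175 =532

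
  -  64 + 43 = - 21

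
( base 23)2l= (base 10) 67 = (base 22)31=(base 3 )2111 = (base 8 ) 103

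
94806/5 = 18961 + 1/5  =  18961.20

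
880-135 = 745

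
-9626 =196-9822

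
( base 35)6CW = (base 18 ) 1618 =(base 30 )8k2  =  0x1E7A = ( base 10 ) 7802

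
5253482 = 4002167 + 1251315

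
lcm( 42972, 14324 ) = 42972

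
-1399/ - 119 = 11 +90/119 = 11.76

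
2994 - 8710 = - 5716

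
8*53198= 425584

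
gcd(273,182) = 91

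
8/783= 8/783 =0.01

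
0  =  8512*0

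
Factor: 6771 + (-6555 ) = 216 = 2^3*3^3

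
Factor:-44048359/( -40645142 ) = 2^ ( - 1)*19^(  -  1 )*1069609^(-1 )*44048359^1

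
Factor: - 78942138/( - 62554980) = 2^(-1 )  *  5^(- 1 )*11^1 * 41^1* 29173^1*1042583^ ( - 1) = 13157023/10425830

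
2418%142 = 4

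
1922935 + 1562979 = 3485914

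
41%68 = 41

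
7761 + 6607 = 14368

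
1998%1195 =803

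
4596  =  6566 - 1970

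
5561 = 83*67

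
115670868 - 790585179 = -674914311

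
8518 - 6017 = 2501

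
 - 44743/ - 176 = 44743/176 = 254.22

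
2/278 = 1/139 = 0.01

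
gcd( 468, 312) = 156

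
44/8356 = 11/2089 = 0.01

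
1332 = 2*666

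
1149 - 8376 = - 7227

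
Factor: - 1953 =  - 3^2*7^1*31^1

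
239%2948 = 239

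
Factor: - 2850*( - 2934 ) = 2^2 * 3^3*5^2*19^1*163^1  =  8361900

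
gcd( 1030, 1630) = 10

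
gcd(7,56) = 7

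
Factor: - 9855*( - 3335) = 32866425 = 3^3*5^2*23^1 * 29^1 * 73^1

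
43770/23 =43770/23 = 1903.04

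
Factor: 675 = 3^3*5^2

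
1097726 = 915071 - -182655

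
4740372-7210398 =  - 2470026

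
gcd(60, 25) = 5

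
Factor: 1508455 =5^1*13^1*23^1 * 1009^1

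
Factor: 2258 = 2^1 * 1129^1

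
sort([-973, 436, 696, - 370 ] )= [ - 973,  -  370 , 436,  696]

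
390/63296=195/31648= 0.01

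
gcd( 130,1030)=10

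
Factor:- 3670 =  - 2^1*5^1 *367^1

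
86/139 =86/139 = 0.62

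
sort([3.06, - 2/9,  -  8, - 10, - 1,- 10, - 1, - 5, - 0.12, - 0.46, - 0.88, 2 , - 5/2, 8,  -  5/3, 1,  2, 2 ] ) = [ - 10, - 10, - 8, -5,  -  5/2, -5/3, - 1, - 1, - 0.88, - 0.46, - 2/9, - 0.12,1,2, 2, 2, 3.06, 8]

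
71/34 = 2 + 3/34=2.09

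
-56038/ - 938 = 59+348/469 =59.74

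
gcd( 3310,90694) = 662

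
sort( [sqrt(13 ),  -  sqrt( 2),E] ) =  [ - sqrt(2) , E , sqrt( 13) ] 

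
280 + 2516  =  2796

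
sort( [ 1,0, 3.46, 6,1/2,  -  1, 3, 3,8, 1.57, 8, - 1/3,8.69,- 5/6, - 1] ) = [ - 1, - 1, - 5/6, - 1/3, 0,  1/2, 1, 1.57,3, 3,3.46, 6, 8,8,8.69]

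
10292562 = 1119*9198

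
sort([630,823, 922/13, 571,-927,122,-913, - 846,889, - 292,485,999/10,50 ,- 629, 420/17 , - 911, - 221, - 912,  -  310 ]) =[ - 927, - 913,  -  912, -911,  -  846,  -  629, - 310 , - 292,  -  221, 420/17,50,922/13,999/10,122, 485 , 571,630, 823,889 ]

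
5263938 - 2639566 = 2624372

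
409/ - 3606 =  -  409/3606 = -0.11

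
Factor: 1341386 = 2^1 *670693^1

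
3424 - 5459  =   - 2035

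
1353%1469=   1353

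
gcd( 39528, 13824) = 216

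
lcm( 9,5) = 45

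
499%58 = 35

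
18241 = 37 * 493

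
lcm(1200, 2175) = 34800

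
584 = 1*584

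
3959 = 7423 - 3464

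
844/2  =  422 = 422.00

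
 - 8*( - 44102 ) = 352816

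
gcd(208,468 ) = 52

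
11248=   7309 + 3939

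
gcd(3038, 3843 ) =7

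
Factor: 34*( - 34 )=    - 2^2*17^2=-1156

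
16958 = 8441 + 8517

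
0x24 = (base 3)1100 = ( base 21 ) 1f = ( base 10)36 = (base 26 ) 1A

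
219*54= 11826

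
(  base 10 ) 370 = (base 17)14D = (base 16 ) 172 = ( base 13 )226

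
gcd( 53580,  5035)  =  95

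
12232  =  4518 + 7714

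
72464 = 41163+31301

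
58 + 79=137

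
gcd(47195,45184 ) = 1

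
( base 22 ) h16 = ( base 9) 12283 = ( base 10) 8256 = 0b10000001000000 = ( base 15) 26A6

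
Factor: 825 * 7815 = 6447375 = 3^2*5^3*11^1*521^1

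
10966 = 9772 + 1194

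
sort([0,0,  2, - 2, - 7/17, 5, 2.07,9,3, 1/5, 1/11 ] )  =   [-2,  -  7/17,0, 0, 1/11,  1/5, 2,2.07, 3, 5, 9] 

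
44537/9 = 4948 + 5/9  =  4948.56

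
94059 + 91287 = 185346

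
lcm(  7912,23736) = 23736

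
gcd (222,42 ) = 6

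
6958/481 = 14 + 224/481  =  14.47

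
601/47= 12 + 37/47 = 12.79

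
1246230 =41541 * 30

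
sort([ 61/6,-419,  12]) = [  -  419,61/6,  12]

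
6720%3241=238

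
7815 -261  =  7554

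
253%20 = 13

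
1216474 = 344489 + 871985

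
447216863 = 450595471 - 3378608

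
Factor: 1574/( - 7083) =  - 2^1*3^ (-2) =- 2/9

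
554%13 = 8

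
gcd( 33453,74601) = 81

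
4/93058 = 2/46529 = 0.00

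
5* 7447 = 37235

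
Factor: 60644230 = 2^1 * 5^1* 6064423^1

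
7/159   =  7/159 = 0.04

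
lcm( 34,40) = 680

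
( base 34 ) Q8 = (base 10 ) 892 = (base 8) 1574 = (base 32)rs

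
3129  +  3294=6423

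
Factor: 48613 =173^1*281^1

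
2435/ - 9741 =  - 2435/9741 = - 0.25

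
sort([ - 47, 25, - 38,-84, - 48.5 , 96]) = [ - 84, - 48.5,-47, - 38 , 25 , 96 ]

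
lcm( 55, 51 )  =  2805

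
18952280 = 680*27871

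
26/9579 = 26/9579=0.00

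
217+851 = 1068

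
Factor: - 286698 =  - 2^1*3^1*71^1*673^1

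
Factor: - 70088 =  - 2^3 * 8761^1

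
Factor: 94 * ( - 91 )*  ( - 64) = 547456=2^7*7^1*13^1*  47^1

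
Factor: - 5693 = - 5693^1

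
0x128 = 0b100101000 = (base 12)208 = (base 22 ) da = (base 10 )296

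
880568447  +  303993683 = 1184562130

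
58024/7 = 58024/7 = 8289.14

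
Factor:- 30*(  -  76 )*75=2^3 * 3^2*5^3*19^1 = 171000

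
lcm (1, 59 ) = 59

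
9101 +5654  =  14755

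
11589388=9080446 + 2508942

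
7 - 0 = 7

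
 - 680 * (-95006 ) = 64604080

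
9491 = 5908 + 3583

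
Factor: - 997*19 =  - 19^1*997^1 = - 18943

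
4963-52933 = - 47970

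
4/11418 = 2/5709 = 0.00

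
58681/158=371 + 63/158= 371.40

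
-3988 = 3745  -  7733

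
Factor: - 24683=  -  24683^1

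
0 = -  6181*0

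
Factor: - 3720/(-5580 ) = 2/3 = 2^1*3^ ( - 1)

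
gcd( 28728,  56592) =216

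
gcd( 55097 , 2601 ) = 17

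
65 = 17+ 48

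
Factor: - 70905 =  -  3^1*5^1 *29^1*163^1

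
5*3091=15455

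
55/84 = 55/84 = 0.65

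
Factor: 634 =2^1*317^1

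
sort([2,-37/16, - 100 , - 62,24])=[ - 100, - 62, - 37/16,  2,24 ]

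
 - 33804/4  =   - 8451 = -8451.00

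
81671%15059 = 6376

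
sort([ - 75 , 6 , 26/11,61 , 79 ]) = [ - 75,26/11, 6, 61,79]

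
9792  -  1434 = 8358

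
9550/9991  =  9550/9991 = 0.96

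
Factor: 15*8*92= 11040 = 2^5*3^1*5^1*23^1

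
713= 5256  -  4543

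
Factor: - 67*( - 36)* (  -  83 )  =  -200196 = - 2^2*3^2*67^1*83^1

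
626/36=313/18   =  17.39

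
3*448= 1344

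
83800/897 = 93+379/897 = 93.42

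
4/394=2/197 = 0.01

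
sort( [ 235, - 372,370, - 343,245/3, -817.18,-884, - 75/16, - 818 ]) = [-884,- 818, - 817.18, - 372,-343, - 75/16,245/3,235, 370 ]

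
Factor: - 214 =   -  2^1 * 107^1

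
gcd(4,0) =4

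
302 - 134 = 168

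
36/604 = 9/151= 0.06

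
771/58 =13+17/58 = 13.29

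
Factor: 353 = 353^1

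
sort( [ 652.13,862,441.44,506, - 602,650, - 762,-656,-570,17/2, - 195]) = [ - 762, - 656,-602,-570, - 195, 17/2  ,  441.44, 506,650,652.13,862]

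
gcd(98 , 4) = 2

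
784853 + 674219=1459072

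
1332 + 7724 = 9056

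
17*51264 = 871488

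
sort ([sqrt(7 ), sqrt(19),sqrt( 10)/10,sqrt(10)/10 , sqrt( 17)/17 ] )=[sqrt(17 ) /17,sqrt( 10 )/10,sqrt(10) /10 , sqrt( 7 ),sqrt (19)]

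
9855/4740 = 657/316 = 2.08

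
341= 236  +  105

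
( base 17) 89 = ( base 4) 2101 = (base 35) 45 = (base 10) 145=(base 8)221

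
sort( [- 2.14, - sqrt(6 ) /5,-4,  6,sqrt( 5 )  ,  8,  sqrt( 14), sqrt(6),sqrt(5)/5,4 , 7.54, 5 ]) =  [ - 4, - 2.14, - sqrt( 6 ) /5, sqrt (5) /5,sqrt( 5),sqrt(  6 ),sqrt( 14),4,  5,6, 7.54,8 ]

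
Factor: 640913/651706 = 2^( - 1 ) * 7^1 * 11^(  -  2 )*13^1*2693^( - 1 )*7043^1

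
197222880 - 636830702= - 439607822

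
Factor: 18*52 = 2^3 * 3^2  *13^1 = 936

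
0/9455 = 0 = 0.00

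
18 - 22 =-4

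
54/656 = 27/328 = 0.08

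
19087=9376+9711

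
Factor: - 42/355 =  - 2^1*3^1*5^(-1)*7^1 *71^( - 1 )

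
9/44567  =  9/44567 = 0.00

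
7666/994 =7 + 354/497 =7.71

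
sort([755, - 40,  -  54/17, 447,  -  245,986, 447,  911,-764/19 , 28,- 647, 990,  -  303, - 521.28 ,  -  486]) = [ - 647, -521.28,- 486,  -  303, -245, - 764/19, - 40,  -  54/17, 28,  447,447, 755 , 911,986,990 ] 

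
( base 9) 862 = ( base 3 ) 222002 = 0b1011000000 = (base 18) 232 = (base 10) 704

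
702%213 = 63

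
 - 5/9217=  - 1 + 9212/9217=- 0.00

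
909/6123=303/2041 =0.15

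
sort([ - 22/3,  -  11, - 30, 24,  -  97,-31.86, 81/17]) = [ - 97,-31.86, - 30, - 11, - 22/3,81/17, 24] 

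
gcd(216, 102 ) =6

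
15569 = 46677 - 31108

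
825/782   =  825/782 = 1.05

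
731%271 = 189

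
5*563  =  2815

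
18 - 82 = -64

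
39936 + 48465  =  88401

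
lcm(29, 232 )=232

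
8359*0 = 0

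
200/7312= 25/914 = 0.03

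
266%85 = 11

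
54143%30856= 23287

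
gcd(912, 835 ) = 1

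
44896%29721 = 15175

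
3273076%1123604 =1025868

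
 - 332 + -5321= - 5653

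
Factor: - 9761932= -2^2  *37^1*71^1*929^1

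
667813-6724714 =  - 6056901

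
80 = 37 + 43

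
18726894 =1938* 9663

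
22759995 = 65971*345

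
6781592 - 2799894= 3981698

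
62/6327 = 62/6327=0.01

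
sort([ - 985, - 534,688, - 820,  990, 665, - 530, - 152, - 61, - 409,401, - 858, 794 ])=[-985, - 858,-820,  -  534, - 530,-409,  -  152, - 61, 401,665, 688, 794,990]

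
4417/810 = 5 + 367/810 = 5.45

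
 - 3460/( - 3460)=1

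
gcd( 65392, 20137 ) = 1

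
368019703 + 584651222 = 952670925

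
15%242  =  15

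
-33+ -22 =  - 55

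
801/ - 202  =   - 4 + 7/202 = - 3.97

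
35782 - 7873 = 27909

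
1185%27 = 24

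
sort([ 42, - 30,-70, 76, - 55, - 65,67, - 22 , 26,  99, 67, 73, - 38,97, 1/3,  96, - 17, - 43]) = [ - 70, - 65, - 55, - 43, - 38, - 30,-22, - 17, 1/3, 26,42, 67,67, 73, 76, 96, 97,99]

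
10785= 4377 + 6408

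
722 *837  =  604314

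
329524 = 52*6337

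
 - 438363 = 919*( - 477) 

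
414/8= 207/4  =  51.75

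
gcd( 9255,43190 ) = 3085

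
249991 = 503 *497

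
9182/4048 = 4591/2024 = 2.27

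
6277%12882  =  6277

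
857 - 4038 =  - 3181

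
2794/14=199 + 4/7=   199.57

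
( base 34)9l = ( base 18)103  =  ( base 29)b8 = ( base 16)147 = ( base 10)327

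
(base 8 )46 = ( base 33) 15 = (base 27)1b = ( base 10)38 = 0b100110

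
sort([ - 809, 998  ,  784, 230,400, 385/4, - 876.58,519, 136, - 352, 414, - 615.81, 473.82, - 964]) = [ - 964, - 876.58, - 809,-615.81,  -  352,385/4, 136 , 230,400,414,473.82, 519,784, 998 ]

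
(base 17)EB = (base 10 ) 249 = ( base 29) 8H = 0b11111001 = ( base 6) 1053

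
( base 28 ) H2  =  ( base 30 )fs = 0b111011110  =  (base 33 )eg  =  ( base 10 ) 478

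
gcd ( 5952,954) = 6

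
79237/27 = 2934+19/27  =  2934.70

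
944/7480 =118/935  =  0.13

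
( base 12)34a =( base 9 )604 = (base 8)752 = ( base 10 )490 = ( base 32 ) fa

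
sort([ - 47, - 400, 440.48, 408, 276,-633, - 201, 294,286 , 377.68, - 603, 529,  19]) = [ - 633, - 603 , - 400, - 201, - 47, 19,276, 286, 294, 377.68, 408, 440.48,529]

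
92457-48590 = 43867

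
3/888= 1/296=0.00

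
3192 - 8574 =  -  5382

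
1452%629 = 194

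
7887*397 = 3131139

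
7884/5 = 1576+4/5 =1576.80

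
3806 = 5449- 1643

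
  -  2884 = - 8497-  - 5613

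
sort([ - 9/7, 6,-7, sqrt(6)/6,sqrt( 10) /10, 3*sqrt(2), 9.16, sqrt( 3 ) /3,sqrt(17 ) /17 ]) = [- 7, - 9/7,sqrt (17)/17, sqrt( 10 )/10, sqrt(6 )/6, sqrt ( 3)/3 , 3*sqrt( 2),6 , 9.16]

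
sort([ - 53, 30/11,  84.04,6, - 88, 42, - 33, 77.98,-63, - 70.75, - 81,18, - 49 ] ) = [ - 88,-81, - 70.75, - 63, -53, - 49,-33,  30/11, 6, 18,42, 77.98, 84.04] 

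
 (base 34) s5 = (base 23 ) 1ie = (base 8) 1675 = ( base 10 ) 957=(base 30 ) 11r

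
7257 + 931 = 8188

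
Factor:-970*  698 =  - 677060 =- 2^2*5^1*97^1*349^1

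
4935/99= 49  +  28/33 = 49.85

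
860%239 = 143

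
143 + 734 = 877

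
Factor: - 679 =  - 7^1 * 97^1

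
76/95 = 4/5 = 0.80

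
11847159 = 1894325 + 9952834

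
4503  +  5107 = 9610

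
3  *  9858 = 29574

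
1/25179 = 1/25179 = 0.00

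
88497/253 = 349 + 200/253 = 349.79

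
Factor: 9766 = 2^1*19^1*257^1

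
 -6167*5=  - 30835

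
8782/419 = 8782/419 = 20.96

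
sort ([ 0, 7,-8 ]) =[ - 8,0 , 7]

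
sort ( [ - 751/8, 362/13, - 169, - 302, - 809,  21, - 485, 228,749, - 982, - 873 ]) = [ - 982, - 873, - 809 , - 485, - 302,-169, - 751/8, 21 , 362/13,228 , 749 ]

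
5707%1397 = 119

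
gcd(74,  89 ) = 1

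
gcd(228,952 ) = 4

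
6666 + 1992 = 8658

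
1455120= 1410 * 1032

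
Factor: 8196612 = 2^2*3^1*47^1 *14533^1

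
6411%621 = 201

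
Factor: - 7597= -71^1*107^1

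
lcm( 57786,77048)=231144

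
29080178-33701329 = - 4621151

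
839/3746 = 839/3746 = 0.22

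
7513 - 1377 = 6136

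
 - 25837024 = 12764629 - 38601653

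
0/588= 0= 0.00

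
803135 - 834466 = - 31331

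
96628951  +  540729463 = 637358414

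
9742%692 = 54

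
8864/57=155 +29/57 = 155.51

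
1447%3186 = 1447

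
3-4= - 1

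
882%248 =138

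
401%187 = 27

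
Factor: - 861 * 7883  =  -6787263 = - 3^1*7^1*41^1*7883^1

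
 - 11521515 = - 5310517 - 6210998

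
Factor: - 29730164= - 2^2*107^1*69463^1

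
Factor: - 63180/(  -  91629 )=2^2 * 3^3*5^1*13^1*10181^( - 1)=7020/10181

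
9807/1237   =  9807/1237 = 7.93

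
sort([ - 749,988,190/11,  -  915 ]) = [  -  915,- 749,190/11 , 988]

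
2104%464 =248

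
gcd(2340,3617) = 1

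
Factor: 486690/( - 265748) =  - 243345/132874= - 2^ (-1)*3^1*5^1 * 7^(-1)*9491^ ( - 1 )*16223^1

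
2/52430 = 1/26215 =0.00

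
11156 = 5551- - 5605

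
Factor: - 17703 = -3^2*7^1* 281^1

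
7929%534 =453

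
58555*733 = 42920815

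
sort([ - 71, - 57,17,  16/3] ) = [-71, - 57,16/3, 17] 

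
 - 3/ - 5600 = 3/5600= 0.00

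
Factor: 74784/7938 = 12464/1323  =  2^4 * 3^( - 3 )*7^( - 2) *19^1 * 41^1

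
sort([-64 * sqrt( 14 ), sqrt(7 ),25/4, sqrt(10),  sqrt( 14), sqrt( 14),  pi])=[ - 64*sqrt( 14) , sqrt(7),pi, sqrt ( 10 ), sqrt(14), sqrt(14 ),25/4]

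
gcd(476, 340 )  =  68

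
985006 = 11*89546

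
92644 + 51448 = 144092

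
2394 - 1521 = 873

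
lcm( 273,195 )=1365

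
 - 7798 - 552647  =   - 560445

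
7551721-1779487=5772234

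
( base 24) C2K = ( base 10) 6980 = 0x1B44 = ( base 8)15504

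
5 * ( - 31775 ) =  - 158875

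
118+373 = 491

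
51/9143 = 51/9143 = 0.01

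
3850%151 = 75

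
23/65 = 23/65 = 0.35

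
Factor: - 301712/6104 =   -  346/7 = - 2^1*7^( - 1)*173^1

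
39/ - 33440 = - 1 + 33401/33440 = - 0.00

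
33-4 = 29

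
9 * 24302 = 218718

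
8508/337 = 8508/337 = 25.25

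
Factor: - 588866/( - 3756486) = 3^( - 1)*29^(- 1 )*79^1*3727^1 *21589^(  -  1 )= 294433/1878243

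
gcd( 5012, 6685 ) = 7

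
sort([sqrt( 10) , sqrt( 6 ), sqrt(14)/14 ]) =[sqrt( 14 )/14,sqrt( 6),sqrt (10 )]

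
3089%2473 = 616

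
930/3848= 465/1924= 0.24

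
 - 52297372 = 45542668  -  97840040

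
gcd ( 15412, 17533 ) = 1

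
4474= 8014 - 3540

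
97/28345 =97/28345 = 0.00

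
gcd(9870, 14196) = 42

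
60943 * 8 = 487544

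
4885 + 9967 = 14852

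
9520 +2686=12206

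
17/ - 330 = - 1 + 313/330=-0.05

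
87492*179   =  15661068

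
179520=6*29920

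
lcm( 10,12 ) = 60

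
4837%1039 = 681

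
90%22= 2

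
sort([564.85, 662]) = [564.85,662]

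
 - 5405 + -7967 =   -  13372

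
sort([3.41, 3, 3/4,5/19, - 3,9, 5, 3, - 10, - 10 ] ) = [ - 10, - 10, - 3,5/19,3/4, 3,3,3.41, 5, 9]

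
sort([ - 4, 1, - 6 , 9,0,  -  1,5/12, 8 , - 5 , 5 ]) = [-6,- 5,  -  4,-1, 0,5/12,1,5 , 8, 9] 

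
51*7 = 357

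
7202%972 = 398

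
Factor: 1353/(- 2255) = -3^1*5^( - 1 ) = - 3/5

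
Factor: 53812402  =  2^1* 7^1*3843743^1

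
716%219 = 59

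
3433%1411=611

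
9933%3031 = 840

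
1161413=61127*19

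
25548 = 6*4258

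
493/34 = 14 + 1/2 =14.50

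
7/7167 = 7/7167 = 0.00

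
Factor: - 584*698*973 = - 396625936 = - 2^4*7^1*73^1 * 139^1*349^1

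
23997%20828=3169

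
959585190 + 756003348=1715588538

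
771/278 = 771/278= 2.77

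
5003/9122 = 5003/9122 = 0.55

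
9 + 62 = 71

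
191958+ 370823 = 562781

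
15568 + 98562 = 114130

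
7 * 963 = 6741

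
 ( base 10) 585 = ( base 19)1bf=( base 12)409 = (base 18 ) 1E9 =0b1001001001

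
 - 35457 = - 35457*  1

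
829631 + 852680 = 1682311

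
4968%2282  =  404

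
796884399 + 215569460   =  1012453859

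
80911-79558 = 1353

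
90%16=10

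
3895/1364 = 2  +  1167/1364 = 2.86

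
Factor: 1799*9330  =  2^1*3^1*5^1*7^1*257^1*311^1 = 16784670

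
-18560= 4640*( - 4)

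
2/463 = 2/463 = 0.00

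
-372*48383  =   -17998476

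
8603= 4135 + 4468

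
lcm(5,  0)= 0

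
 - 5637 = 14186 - 19823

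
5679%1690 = 609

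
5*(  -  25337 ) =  -126685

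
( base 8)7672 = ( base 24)6NI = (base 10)4026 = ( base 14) 1678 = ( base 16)FBA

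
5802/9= 1934/3 = 644.67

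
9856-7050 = 2806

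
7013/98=7013/98 = 71.56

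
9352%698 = 278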